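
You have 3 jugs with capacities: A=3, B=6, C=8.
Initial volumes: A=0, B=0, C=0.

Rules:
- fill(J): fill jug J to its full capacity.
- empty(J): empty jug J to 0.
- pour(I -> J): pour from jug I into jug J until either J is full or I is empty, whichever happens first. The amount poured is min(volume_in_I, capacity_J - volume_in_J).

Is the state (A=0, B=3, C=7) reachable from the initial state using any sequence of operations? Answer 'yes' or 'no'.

Answer: yes

Derivation:
BFS from (A=0, B=0, C=0):
  1. fill(C) -> (A=0 B=0 C=8)
  2. pour(C -> A) -> (A=3 B=0 C=5)
  3. pour(C -> B) -> (A=3 B=5 C=0)
  4. fill(C) -> (A=3 B=5 C=8)
  5. pour(C -> B) -> (A=3 B=6 C=7)
  6. empty(B) -> (A=3 B=0 C=7)
  7. pour(A -> B) -> (A=0 B=3 C=7)
Target reached → yes.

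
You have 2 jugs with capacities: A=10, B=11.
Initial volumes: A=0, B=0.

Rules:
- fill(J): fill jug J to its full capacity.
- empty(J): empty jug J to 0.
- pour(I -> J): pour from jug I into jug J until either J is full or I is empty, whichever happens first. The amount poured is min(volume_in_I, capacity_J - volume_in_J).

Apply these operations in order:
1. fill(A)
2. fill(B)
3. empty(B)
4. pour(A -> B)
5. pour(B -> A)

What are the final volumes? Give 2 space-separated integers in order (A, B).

Step 1: fill(A) -> (A=10 B=0)
Step 2: fill(B) -> (A=10 B=11)
Step 3: empty(B) -> (A=10 B=0)
Step 4: pour(A -> B) -> (A=0 B=10)
Step 5: pour(B -> A) -> (A=10 B=0)

Answer: 10 0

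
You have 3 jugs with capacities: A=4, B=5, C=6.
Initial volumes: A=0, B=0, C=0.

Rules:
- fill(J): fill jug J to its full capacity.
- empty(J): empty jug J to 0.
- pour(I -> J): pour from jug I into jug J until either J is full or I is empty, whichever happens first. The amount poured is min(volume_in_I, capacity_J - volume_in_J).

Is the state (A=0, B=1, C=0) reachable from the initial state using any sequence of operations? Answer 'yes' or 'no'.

Answer: yes

Derivation:
BFS from (A=0, B=0, C=0):
  1. fill(B) -> (A=0 B=5 C=0)
  2. pour(B -> A) -> (A=4 B=1 C=0)
  3. empty(A) -> (A=0 B=1 C=0)
Target reached → yes.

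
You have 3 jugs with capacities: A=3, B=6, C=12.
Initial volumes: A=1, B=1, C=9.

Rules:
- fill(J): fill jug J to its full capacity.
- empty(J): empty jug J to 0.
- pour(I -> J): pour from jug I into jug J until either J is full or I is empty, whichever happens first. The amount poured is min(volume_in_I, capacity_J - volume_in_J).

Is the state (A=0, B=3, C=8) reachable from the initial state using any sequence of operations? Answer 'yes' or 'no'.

Answer: yes

Derivation:
BFS from (A=1, B=1, C=9):
  1. pour(B -> A) -> (A=2 B=0 C=9)
  2. pour(C -> A) -> (A=3 B=0 C=8)
  3. pour(A -> B) -> (A=0 B=3 C=8)
Target reached → yes.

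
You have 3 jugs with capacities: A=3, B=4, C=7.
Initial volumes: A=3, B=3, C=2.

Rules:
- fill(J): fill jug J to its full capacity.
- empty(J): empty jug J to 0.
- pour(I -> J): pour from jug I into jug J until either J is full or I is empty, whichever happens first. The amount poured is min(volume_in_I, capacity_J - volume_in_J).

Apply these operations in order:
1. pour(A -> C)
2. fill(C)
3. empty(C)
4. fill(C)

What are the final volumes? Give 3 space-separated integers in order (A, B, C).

Step 1: pour(A -> C) -> (A=0 B=3 C=5)
Step 2: fill(C) -> (A=0 B=3 C=7)
Step 3: empty(C) -> (A=0 B=3 C=0)
Step 4: fill(C) -> (A=0 B=3 C=7)

Answer: 0 3 7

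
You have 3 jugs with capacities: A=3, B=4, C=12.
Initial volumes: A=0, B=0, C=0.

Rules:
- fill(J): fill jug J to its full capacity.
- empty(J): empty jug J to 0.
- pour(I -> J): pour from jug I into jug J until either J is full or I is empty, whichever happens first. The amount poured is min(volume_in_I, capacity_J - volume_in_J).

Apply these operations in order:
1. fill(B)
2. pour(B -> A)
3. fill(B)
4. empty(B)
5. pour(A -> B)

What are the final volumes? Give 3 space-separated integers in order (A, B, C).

Answer: 0 3 0

Derivation:
Step 1: fill(B) -> (A=0 B=4 C=0)
Step 2: pour(B -> A) -> (A=3 B=1 C=0)
Step 3: fill(B) -> (A=3 B=4 C=0)
Step 4: empty(B) -> (A=3 B=0 C=0)
Step 5: pour(A -> B) -> (A=0 B=3 C=0)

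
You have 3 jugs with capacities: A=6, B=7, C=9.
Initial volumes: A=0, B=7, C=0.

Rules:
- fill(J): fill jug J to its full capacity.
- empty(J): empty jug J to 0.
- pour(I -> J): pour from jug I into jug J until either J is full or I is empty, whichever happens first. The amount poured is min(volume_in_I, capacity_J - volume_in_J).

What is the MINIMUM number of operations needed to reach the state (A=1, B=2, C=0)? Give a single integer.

Answer: 7

Derivation:
BFS from (A=0, B=7, C=0). One shortest path:
  1. empty(B) -> (A=0 B=0 C=0)
  2. fill(C) -> (A=0 B=0 C=9)
  3. pour(C -> B) -> (A=0 B=7 C=2)
  4. pour(B -> A) -> (A=6 B=1 C=2)
  5. empty(A) -> (A=0 B=1 C=2)
  6. pour(B -> A) -> (A=1 B=0 C=2)
  7. pour(C -> B) -> (A=1 B=2 C=0)
Reached target in 7 moves.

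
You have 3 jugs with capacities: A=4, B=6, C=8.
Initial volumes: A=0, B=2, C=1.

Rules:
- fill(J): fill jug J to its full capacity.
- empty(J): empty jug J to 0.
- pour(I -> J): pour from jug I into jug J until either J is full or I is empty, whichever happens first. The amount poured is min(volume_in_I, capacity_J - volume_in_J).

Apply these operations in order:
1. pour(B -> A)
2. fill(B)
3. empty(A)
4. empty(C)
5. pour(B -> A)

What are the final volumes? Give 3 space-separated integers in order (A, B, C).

Answer: 4 2 0

Derivation:
Step 1: pour(B -> A) -> (A=2 B=0 C=1)
Step 2: fill(B) -> (A=2 B=6 C=1)
Step 3: empty(A) -> (A=0 B=6 C=1)
Step 4: empty(C) -> (A=0 B=6 C=0)
Step 5: pour(B -> A) -> (A=4 B=2 C=0)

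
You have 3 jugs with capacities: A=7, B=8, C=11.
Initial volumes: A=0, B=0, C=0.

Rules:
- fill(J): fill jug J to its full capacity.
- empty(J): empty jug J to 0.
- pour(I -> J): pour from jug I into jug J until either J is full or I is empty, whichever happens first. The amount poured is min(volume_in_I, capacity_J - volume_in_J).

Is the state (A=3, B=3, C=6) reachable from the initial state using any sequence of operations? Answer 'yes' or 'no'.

Answer: no

Derivation:
BFS explored all 444 reachable states.
Reachable set includes: (0,0,0), (0,0,1), (0,0,2), (0,0,3), (0,0,4), (0,0,5), (0,0,6), (0,0,7), (0,0,8), (0,0,9), (0,0,10), (0,0,11) ...
Target (A=3, B=3, C=6) not in reachable set → no.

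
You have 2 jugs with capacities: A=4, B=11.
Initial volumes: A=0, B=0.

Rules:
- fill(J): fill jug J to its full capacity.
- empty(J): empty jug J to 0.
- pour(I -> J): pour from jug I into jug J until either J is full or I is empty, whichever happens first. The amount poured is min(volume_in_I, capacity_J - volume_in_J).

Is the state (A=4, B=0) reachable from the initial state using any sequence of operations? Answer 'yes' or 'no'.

BFS from (A=0, B=0):
  1. fill(A) -> (A=4 B=0)
Target reached → yes.

Answer: yes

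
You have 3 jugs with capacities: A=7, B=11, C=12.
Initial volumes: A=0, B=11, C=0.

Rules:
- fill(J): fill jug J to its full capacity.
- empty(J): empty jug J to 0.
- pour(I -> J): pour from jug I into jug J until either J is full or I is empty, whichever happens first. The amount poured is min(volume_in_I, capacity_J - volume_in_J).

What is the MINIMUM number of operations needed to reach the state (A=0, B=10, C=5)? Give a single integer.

BFS from (A=0, B=11, C=0). One shortest path:
  1. pour(B -> C) -> (A=0 B=0 C=11)
  2. fill(B) -> (A=0 B=11 C=11)
  3. pour(B -> C) -> (A=0 B=10 C=12)
  4. pour(C -> A) -> (A=7 B=10 C=5)
  5. empty(A) -> (A=0 B=10 C=5)
Reached target in 5 moves.

Answer: 5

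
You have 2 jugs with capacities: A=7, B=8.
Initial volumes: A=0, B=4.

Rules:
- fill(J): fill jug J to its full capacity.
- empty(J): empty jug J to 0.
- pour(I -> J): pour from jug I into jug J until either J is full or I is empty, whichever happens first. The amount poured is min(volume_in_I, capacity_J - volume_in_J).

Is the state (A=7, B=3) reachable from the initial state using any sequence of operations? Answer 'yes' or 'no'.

BFS from (A=0, B=4):
  1. fill(A) -> (A=7 B=4)
  2. pour(A -> B) -> (A=3 B=8)
  3. empty(B) -> (A=3 B=0)
  4. pour(A -> B) -> (A=0 B=3)
  5. fill(A) -> (A=7 B=3)
Target reached → yes.

Answer: yes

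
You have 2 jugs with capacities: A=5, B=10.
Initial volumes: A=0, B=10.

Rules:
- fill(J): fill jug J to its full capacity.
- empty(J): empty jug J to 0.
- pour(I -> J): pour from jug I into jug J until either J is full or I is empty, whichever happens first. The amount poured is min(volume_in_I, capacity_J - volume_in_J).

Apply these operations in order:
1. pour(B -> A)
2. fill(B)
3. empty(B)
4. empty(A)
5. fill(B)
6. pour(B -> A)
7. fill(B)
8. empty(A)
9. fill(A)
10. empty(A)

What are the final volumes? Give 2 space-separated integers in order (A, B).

Step 1: pour(B -> A) -> (A=5 B=5)
Step 2: fill(B) -> (A=5 B=10)
Step 3: empty(B) -> (A=5 B=0)
Step 4: empty(A) -> (A=0 B=0)
Step 5: fill(B) -> (A=0 B=10)
Step 6: pour(B -> A) -> (A=5 B=5)
Step 7: fill(B) -> (A=5 B=10)
Step 8: empty(A) -> (A=0 B=10)
Step 9: fill(A) -> (A=5 B=10)
Step 10: empty(A) -> (A=0 B=10)

Answer: 0 10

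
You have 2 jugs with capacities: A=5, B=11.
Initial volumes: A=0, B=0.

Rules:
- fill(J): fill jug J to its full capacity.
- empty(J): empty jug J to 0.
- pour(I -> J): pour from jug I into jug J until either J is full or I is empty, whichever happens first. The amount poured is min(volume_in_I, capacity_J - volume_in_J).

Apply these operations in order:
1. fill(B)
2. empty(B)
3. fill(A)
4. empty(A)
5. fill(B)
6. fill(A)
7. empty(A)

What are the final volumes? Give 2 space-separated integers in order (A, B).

Answer: 0 11

Derivation:
Step 1: fill(B) -> (A=0 B=11)
Step 2: empty(B) -> (A=0 B=0)
Step 3: fill(A) -> (A=5 B=0)
Step 4: empty(A) -> (A=0 B=0)
Step 5: fill(B) -> (A=0 B=11)
Step 6: fill(A) -> (A=5 B=11)
Step 7: empty(A) -> (A=0 B=11)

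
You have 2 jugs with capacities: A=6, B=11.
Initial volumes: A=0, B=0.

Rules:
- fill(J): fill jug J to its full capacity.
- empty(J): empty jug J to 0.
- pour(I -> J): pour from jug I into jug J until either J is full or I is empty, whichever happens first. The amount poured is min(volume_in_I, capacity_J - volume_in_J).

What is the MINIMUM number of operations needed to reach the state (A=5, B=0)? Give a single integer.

BFS from (A=0, B=0). One shortest path:
  1. fill(B) -> (A=0 B=11)
  2. pour(B -> A) -> (A=6 B=5)
  3. empty(A) -> (A=0 B=5)
  4. pour(B -> A) -> (A=5 B=0)
Reached target in 4 moves.

Answer: 4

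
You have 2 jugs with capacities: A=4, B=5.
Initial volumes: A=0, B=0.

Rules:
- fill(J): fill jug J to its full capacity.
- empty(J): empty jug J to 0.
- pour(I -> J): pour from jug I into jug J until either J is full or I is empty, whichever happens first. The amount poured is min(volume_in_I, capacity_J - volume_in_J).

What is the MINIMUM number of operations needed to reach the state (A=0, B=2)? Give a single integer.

Answer: 7

Derivation:
BFS from (A=0, B=0). One shortest path:
  1. fill(B) -> (A=0 B=5)
  2. pour(B -> A) -> (A=4 B=1)
  3. empty(A) -> (A=0 B=1)
  4. pour(B -> A) -> (A=1 B=0)
  5. fill(B) -> (A=1 B=5)
  6. pour(B -> A) -> (A=4 B=2)
  7. empty(A) -> (A=0 B=2)
Reached target in 7 moves.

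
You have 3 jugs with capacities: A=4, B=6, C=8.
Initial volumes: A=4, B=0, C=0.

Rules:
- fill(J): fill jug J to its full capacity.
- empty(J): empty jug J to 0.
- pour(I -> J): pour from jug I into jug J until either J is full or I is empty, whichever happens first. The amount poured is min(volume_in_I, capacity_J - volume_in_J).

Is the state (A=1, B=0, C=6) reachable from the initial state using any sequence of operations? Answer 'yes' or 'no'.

BFS explored all 54 reachable states.
Reachable set includes: (0,0,0), (0,0,2), (0,0,4), (0,0,6), (0,0,8), (0,2,0), (0,2,2), (0,2,4), (0,2,6), (0,2,8), (0,4,0), (0,4,2) ...
Target (A=1, B=0, C=6) not in reachable set → no.

Answer: no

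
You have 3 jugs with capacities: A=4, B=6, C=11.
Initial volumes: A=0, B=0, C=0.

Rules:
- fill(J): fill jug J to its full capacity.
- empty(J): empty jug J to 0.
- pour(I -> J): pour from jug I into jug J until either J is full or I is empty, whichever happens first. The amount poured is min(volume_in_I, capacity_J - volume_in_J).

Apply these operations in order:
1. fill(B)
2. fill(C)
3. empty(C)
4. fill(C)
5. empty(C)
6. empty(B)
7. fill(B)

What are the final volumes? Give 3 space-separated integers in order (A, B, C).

Answer: 0 6 0

Derivation:
Step 1: fill(B) -> (A=0 B=6 C=0)
Step 2: fill(C) -> (A=0 B=6 C=11)
Step 3: empty(C) -> (A=0 B=6 C=0)
Step 4: fill(C) -> (A=0 B=6 C=11)
Step 5: empty(C) -> (A=0 B=6 C=0)
Step 6: empty(B) -> (A=0 B=0 C=0)
Step 7: fill(B) -> (A=0 B=6 C=0)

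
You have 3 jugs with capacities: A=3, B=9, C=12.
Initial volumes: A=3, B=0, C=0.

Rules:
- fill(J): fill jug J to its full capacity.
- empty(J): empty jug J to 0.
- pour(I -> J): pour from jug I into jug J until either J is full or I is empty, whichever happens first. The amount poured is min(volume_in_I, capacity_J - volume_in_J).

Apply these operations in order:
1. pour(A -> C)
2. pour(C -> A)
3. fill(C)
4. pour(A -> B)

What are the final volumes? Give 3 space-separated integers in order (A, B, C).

Step 1: pour(A -> C) -> (A=0 B=0 C=3)
Step 2: pour(C -> A) -> (A=3 B=0 C=0)
Step 3: fill(C) -> (A=3 B=0 C=12)
Step 4: pour(A -> B) -> (A=0 B=3 C=12)

Answer: 0 3 12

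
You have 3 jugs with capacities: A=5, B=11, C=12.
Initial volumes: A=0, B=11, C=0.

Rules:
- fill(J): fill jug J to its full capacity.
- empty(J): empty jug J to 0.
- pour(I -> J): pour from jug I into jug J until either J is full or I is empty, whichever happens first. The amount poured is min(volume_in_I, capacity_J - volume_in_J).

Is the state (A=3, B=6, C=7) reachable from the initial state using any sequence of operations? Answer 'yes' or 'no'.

Answer: no

Derivation:
BFS explored all 496 reachable states.
Reachable set includes: (0,0,0), (0,0,1), (0,0,2), (0,0,3), (0,0,4), (0,0,5), (0,0,6), (0,0,7), (0,0,8), (0,0,9), (0,0,10), (0,0,11) ...
Target (A=3, B=6, C=7) not in reachable set → no.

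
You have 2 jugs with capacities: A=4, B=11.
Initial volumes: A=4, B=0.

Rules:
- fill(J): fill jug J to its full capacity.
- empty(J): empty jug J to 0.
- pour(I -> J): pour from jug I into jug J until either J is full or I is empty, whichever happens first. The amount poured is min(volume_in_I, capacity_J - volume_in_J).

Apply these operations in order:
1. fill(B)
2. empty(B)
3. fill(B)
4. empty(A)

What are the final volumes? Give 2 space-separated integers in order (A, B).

Answer: 0 11

Derivation:
Step 1: fill(B) -> (A=4 B=11)
Step 2: empty(B) -> (A=4 B=0)
Step 3: fill(B) -> (A=4 B=11)
Step 4: empty(A) -> (A=0 B=11)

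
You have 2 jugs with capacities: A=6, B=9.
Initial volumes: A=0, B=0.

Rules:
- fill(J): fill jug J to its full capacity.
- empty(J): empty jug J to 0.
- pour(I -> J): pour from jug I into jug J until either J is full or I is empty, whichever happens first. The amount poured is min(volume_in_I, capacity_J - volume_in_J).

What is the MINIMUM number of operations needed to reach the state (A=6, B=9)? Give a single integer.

BFS from (A=0, B=0). One shortest path:
  1. fill(A) -> (A=6 B=0)
  2. fill(B) -> (A=6 B=9)
Reached target in 2 moves.

Answer: 2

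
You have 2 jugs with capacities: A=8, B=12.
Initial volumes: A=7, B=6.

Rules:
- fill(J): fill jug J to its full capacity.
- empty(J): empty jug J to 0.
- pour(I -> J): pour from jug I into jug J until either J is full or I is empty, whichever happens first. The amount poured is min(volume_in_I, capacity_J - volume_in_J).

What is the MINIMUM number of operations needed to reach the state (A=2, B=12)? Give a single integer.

Answer: 2

Derivation:
BFS from (A=7, B=6). One shortest path:
  1. fill(A) -> (A=8 B=6)
  2. pour(A -> B) -> (A=2 B=12)
Reached target in 2 moves.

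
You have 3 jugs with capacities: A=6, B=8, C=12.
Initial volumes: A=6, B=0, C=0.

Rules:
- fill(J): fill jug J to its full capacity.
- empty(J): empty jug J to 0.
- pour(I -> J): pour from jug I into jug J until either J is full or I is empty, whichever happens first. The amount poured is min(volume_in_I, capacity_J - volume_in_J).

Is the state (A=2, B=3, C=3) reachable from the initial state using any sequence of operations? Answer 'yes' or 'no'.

BFS explored all 110 reachable states.
Reachable set includes: (0,0,0), (0,0,2), (0,0,4), (0,0,6), (0,0,8), (0,0,10), (0,0,12), (0,2,0), (0,2,2), (0,2,4), (0,2,6), (0,2,8) ...
Target (A=2, B=3, C=3) not in reachable set → no.

Answer: no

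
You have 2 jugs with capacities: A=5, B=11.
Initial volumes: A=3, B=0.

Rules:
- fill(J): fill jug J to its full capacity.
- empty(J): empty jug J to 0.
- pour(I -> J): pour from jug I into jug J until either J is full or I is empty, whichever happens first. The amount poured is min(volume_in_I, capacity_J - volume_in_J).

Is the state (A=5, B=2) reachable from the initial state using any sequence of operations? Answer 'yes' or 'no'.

BFS from (A=3, B=0):
  1. pour(A -> B) -> (A=0 B=3)
  2. fill(A) -> (A=5 B=3)
  3. pour(A -> B) -> (A=0 B=8)
  4. fill(A) -> (A=5 B=8)
  5. pour(A -> B) -> (A=2 B=11)
  6. empty(B) -> (A=2 B=0)
  7. pour(A -> B) -> (A=0 B=2)
  8. fill(A) -> (A=5 B=2)
Target reached → yes.

Answer: yes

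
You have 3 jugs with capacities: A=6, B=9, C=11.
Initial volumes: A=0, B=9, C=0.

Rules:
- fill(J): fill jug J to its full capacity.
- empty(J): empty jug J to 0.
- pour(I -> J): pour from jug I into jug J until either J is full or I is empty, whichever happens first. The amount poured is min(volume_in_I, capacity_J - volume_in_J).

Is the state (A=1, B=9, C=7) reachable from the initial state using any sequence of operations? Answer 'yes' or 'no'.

Answer: yes

Derivation:
BFS from (A=0, B=9, C=0):
  1. empty(B) -> (A=0 B=0 C=0)
  2. fill(C) -> (A=0 B=0 C=11)
  3. pour(C -> A) -> (A=6 B=0 C=5)
  4. pour(C -> B) -> (A=6 B=5 C=0)
  5. pour(A -> C) -> (A=0 B=5 C=6)
  6. fill(A) -> (A=6 B=5 C=6)
  7. pour(A -> C) -> (A=1 B=5 C=11)
  8. pour(C -> B) -> (A=1 B=9 C=7)
Target reached → yes.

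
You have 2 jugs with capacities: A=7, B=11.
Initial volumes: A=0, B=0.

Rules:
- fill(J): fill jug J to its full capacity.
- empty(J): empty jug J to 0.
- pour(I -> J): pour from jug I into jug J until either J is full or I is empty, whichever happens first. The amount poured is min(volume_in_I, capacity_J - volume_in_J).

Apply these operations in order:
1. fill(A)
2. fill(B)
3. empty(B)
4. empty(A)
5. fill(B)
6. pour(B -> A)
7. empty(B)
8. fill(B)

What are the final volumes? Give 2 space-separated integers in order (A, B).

Answer: 7 11

Derivation:
Step 1: fill(A) -> (A=7 B=0)
Step 2: fill(B) -> (A=7 B=11)
Step 3: empty(B) -> (A=7 B=0)
Step 4: empty(A) -> (A=0 B=0)
Step 5: fill(B) -> (A=0 B=11)
Step 6: pour(B -> A) -> (A=7 B=4)
Step 7: empty(B) -> (A=7 B=0)
Step 8: fill(B) -> (A=7 B=11)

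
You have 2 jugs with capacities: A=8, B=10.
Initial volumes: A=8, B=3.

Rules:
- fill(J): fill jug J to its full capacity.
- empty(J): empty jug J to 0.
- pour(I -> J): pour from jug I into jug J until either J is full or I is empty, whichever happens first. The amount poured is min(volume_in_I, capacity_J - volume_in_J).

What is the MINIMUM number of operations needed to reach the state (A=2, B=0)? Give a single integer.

BFS from (A=8, B=3). One shortest path:
  1. empty(A) -> (A=0 B=3)
  2. fill(B) -> (A=0 B=10)
  3. pour(B -> A) -> (A=8 B=2)
  4. empty(A) -> (A=0 B=2)
  5. pour(B -> A) -> (A=2 B=0)
Reached target in 5 moves.

Answer: 5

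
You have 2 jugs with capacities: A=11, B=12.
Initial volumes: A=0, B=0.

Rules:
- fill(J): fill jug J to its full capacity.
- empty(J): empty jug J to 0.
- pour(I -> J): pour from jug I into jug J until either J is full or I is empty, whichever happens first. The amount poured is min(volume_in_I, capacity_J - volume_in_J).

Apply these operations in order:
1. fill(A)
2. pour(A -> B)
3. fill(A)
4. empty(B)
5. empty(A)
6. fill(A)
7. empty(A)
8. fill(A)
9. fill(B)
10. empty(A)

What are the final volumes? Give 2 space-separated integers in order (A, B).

Step 1: fill(A) -> (A=11 B=0)
Step 2: pour(A -> B) -> (A=0 B=11)
Step 3: fill(A) -> (A=11 B=11)
Step 4: empty(B) -> (A=11 B=0)
Step 5: empty(A) -> (A=0 B=0)
Step 6: fill(A) -> (A=11 B=0)
Step 7: empty(A) -> (A=0 B=0)
Step 8: fill(A) -> (A=11 B=0)
Step 9: fill(B) -> (A=11 B=12)
Step 10: empty(A) -> (A=0 B=12)

Answer: 0 12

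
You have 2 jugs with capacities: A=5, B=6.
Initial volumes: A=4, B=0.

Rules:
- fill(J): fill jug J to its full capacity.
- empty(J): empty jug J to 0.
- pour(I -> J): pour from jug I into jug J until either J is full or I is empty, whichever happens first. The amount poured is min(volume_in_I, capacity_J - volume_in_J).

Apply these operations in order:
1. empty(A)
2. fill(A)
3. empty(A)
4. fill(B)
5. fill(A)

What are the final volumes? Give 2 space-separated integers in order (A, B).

Step 1: empty(A) -> (A=0 B=0)
Step 2: fill(A) -> (A=5 B=0)
Step 3: empty(A) -> (A=0 B=0)
Step 4: fill(B) -> (A=0 B=6)
Step 5: fill(A) -> (A=5 B=6)

Answer: 5 6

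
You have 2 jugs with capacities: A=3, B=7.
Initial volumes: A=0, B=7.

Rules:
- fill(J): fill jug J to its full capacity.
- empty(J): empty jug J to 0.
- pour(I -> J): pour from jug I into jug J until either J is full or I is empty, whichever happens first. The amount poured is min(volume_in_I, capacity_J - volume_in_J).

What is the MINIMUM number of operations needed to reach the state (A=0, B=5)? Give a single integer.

BFS from (A=0, B=7). One shortest path:
  1. pour(B -> A) -> (A=3 B=4)
  2. empty(A) -> (A=0 B=4)
  3. pour(B -> A) -> (A=3 B=1)
  4. empty(A) -> (A=0 B=1)
  5. pour(B -> A) -> (A=1 B=0)
  6. fill(B) -> (A=1 B=7)
  7. pour(B -> A) -> (A=3 B=5)
  8. empty(A) -> (A=0 B=5)
Reached target in 8 moves.

Answer: 8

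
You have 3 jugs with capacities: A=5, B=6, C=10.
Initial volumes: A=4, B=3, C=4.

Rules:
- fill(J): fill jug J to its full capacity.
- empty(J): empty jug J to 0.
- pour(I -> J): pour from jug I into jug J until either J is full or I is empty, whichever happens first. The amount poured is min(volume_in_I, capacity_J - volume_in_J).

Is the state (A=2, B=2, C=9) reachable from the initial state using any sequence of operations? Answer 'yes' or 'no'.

BFS explored all 283 reachable states.
Reachable set includes: (0,0,0), (0,0,1), (0,0,2), (0,0,3), (0,0,4), (0,0,5), (0,0,6), (0,0,7), (0,0,8), (0,0,9), (0,0,10), (0,1,0) ...
Target (A=2, B=2, C=9) not in reachable set → no.

Answer: no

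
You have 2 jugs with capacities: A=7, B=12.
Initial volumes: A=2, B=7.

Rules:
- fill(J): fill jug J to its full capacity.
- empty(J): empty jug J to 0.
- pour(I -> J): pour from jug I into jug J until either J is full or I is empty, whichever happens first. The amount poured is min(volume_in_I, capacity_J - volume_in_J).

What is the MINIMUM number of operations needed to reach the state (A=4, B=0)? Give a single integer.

BFS from (A=2, B=7). One shortest path:
  1. pour(A -> B) -> (A=0 B=9)
  2. fill(A) -> (A=7 B=9)
  3. pour(A -> B) -> (A=4 B=12)
  4. empty(B) -> (A=4 B=0)
Reached target in 4 moves.

Answer: 4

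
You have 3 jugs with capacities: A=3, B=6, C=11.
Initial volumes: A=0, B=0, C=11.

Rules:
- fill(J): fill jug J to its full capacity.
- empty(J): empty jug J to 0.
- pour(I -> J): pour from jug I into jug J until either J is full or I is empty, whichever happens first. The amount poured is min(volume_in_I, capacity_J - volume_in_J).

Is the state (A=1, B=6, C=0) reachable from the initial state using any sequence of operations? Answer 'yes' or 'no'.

BFS from (A=0, B=0, C=11):
  1. fill(B) -> (A=0 B=6 C=11)
  2. empty(C) -> (A=0 B=6 C=0)
  3. pour(B -> C) -> (A=0 B=0 C=6)
  4. fill(B) -> (A=0 B=6 C=6)
  5. pour(B -> C) -> (A=0 B=1 C=11)
  6. empty(C) -> (A=0 B=1 C=0)
  7. pour(B -> A) -> (A=1 B=0 C=0)
  8. fill(B) -> (A=1 B=6 C=0)
Target reached → yes.

Answer: yes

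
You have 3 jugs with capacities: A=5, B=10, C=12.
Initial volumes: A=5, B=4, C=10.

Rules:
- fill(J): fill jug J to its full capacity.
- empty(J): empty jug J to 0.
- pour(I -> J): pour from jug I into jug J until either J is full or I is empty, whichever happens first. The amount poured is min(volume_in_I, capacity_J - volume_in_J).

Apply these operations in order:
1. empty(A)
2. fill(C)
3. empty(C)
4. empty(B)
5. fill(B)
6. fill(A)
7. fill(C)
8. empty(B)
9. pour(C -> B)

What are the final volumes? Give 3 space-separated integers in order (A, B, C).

Step 1: empty(A) -> (A=0 B=4 C=10)
Step 2: fill(C) -> (A=0 B=4 C=12)
Step 3: empty(C) -> (A=0 B=4 C=0)
Step 4: empty(B) -> (A=0 B=0 C=0)
Step 5: fill(B) -> (A=0 B=10 C=0)
Step 6: fill(A) -> (A=5 B=10 C=0)
Step 7: fill(C) -> (A=5 B=10 C=12)
Step 8: empty(B) -> (A=5 B=0 C=12)
Step 9: pour(C -> B) -> (A=5 B=10 C=2)

Answer: 5 10 2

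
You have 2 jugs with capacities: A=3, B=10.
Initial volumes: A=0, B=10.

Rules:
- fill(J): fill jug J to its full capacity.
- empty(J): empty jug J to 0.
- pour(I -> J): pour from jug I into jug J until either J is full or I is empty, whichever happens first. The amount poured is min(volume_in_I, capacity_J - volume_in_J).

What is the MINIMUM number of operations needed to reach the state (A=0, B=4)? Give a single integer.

Answer: 4

Derivation:
BFS from (A=0, B=10). One shortest path:
  1. pour(B -> A) -> (A=3 B=7)
  2. empty(A) -> (A=0 B=7)
  3. pour(B -> A) -> (A=3 B=4)
  4. empty(A) -> (A=0 B=4)
Reached target in 4 moves.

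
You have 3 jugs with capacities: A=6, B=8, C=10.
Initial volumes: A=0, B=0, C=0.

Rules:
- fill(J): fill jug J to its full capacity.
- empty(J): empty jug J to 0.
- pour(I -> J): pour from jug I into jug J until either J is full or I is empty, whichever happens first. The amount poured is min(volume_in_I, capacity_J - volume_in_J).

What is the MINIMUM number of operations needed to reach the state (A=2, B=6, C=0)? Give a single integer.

Answer: 5

Derivation:
BFS from (A=0, B=0, C=0). One shortest path:
  1. fill(B) -> (A=0 B=8 C=0)
  2. pour(B -> A) -> (A=6 B=2 C=0)
  3. pour(A -> C) -> (A=0 B=2 C=6)
  4. pour(B -> A) -> (A=2 B=0 C=6)
  5. pour(C -> B) -> (A=2 B=6 C=0)
Reached target in 5 moves.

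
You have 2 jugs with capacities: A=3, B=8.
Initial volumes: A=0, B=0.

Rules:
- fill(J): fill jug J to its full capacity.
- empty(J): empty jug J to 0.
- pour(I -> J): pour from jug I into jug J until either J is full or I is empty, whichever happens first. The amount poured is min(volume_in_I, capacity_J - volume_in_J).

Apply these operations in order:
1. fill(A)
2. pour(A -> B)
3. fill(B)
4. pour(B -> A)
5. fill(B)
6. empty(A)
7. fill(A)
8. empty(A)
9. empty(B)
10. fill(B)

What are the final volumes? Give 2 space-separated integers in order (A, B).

Answer: 0 8

Derivation:
Step 1: fill(A) -> (A=3 B=0)
Step 2: pour(A -> B) -> (A=0 B=3)
Step 3: fill(B) -> (A=0 B=8)
Step 4: pour(B -> A) -> (A=3 B=5)
Step 5: fill(B) -> (A=3 B=8)
Step 6: empty(A) -> (A=0 B=8)
Step 7: fill(A) -> (A=3 B=8)
Step 8: empty(A) -> (A=0 B=8)
Step 9: empty(B) -> (A=0 B=0)
Step 10: fill(B) -> (A=0 B=8)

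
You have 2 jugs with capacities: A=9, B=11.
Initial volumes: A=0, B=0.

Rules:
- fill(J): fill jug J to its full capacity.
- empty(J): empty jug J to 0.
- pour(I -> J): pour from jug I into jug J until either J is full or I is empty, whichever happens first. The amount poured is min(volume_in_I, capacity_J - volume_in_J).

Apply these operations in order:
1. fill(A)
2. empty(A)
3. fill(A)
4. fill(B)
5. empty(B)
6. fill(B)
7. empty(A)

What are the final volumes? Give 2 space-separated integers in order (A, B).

Step 1: fill(A) -> (A=9 B=0)
Step 2: empty(A) -> (A=0 B=0)
Step 3: fill(A) -> (A=9 B=0)
Step 4: fill(B) -> (A=9 B=11)
Step 5: empty(B) -> (A=9 B=0)
Step 6: fill(B) -> (A=9 B=11)
Step 7: empty(A) -> (A=0 B=11)

Answer: 0 11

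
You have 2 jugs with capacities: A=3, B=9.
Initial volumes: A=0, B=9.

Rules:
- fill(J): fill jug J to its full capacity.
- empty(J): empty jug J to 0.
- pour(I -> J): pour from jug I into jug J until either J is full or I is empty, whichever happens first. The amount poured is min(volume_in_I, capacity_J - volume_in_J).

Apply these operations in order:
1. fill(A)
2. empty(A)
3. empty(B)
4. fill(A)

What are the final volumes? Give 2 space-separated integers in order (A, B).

Step 1: fill(A) -> (A=3 B=9)
Step 2: empty(A) -> (A=0 B=9)
Step 3: empty(B) -> (A=0 B=0)
Step 4: fill(A) -> (A=3 B=0)

Answer: 3 0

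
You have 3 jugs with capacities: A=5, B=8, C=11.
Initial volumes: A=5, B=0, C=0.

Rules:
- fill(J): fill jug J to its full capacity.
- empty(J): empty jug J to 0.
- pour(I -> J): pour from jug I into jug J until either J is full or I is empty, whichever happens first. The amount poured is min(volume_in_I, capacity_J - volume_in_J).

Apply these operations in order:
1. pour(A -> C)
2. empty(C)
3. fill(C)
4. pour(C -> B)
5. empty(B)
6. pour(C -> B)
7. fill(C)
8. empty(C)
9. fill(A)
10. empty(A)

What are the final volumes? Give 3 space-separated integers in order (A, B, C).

Answer: 0 3 0

Derivation:
Step 1: pour(A -> C) -> (A=0 B=0 C=5)
Step 2: empty(C) -> (A=0 B=0 C=0)
Step 3: fill(C) -> (A=0 B=0 C=11)
Step 4: pour(C -> B) -> (A=0 B=8 C=3)
Step 5: empty(B) -> (A=0 B=0 C=3)
Step 6: pour(C -> B) -> (A=0 B=3 C=0)
Step 7: fill(C) -> (A=0 B=3 C=11)
Step 8: empty(C) -> (A=0 B=3 C=0)
Step 9: fill(A) -> (A=5 B=3 C=0)
Step 10: empty(A) -> (A=0 B=3 C=0)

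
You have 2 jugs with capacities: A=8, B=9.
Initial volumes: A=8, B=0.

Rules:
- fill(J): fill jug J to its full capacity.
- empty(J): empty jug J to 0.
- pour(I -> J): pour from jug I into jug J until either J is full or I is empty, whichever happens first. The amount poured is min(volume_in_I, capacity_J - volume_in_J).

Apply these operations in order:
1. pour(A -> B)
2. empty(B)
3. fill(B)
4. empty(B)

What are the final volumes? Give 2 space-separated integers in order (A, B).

Answer: 0 0

Derivation:
Step 1: pour(A -> B) -> (A=0 B=8)
Step 2: empty(B) -> (A=0 B=0)
Step 3: fill(B) -> (A=0 B=9)
Step 4: empty(B) -> (A=0 B=0)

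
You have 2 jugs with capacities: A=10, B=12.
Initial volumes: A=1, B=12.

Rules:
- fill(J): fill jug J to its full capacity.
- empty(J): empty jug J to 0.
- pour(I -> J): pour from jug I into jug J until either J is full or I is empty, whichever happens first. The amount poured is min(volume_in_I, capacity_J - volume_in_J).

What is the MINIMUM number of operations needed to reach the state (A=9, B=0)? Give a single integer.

Answer: 7

Derivation:
BFS from (A=1, B=12). One shortest path:
  1. empty(B) -> (A=1 B=0)
  2. pour(A -> B) -> (A=0 B=1)
  3. fill(A) -> (A=10 B=1)
  4. pour(A -> B) -> (A=0 B=11)
  5. fill(A) -> (A=10 B=11)
  6. pour(A -> B) -> (A=9 B=12)
  7. empty(B) -> (A=9 B=0)
Reached target in 7 moves.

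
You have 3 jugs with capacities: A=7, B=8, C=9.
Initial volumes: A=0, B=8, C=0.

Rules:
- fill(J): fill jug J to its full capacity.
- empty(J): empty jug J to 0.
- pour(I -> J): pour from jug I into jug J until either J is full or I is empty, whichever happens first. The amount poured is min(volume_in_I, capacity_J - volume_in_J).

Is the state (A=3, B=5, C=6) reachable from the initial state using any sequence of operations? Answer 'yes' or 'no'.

Answer: no

Derivation:
BFS explored all 384 reachable states.
Reachable set includes: (0,0,0), (0,0,1), (0,0,2), (0,0,3), (0,0,4), (0,0,5), (0,0,6), (0,0,7), (0,0,8), (0,0,9), (0,1,0), (0,1,1) ...
Target (A=3, B=5, C=6) not in reachable set → no.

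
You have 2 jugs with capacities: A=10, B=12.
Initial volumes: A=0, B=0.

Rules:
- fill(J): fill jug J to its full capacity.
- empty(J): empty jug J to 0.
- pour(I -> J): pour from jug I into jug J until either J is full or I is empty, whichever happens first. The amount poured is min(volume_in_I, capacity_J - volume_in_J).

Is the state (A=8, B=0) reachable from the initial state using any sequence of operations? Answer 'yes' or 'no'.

Answer: yes

Derivation:
BFS from (A=0, B=0):
  1. fill(A) -> (A=10 B=0)
  2. pour(A -> B) -> (A=0 B=10)
  3. fill(A) -> (A=10 B=10)
  4. pour(A -> B) -> (A=8 B=12)
  5. empty(B) -> (A=8 B=0)
Target reached → yes.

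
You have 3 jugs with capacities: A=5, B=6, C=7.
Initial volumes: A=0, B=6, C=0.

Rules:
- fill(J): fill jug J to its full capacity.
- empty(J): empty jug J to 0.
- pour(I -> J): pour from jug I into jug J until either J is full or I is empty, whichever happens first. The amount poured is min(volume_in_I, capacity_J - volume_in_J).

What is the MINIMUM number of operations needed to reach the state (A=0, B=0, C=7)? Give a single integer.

Answer: 2

Derivation:
BFS from (A=0, B=6, C=0). One shortest path:
  1. empty(B) -> (A=0 B=0 C=0)
  2. fill(C) -> (A=0 B=0 C=7)
Reached target in 2 moves.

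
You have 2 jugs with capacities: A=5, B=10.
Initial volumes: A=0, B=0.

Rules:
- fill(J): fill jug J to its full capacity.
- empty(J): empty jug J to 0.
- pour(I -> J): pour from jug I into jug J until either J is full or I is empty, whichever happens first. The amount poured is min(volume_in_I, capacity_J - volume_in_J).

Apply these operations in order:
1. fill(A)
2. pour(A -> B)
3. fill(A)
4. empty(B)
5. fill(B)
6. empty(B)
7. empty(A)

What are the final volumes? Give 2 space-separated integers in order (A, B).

Answer: 0 0

Derivation:
Step 1: fill(A) -> (A=5 B=0)
Step 2: pour(A -> B) -> (A=0 B=5)
Step 3: fill(A) -> (A=5 B=5)
Step 4: empty(B) -> (A=5 B=0)
Step 5: fill(B) -> (A=5 B=10)
Step 6: empty(B) -> (A=5 B=0)
Step 7: empty(A) -> (A=0 B=0)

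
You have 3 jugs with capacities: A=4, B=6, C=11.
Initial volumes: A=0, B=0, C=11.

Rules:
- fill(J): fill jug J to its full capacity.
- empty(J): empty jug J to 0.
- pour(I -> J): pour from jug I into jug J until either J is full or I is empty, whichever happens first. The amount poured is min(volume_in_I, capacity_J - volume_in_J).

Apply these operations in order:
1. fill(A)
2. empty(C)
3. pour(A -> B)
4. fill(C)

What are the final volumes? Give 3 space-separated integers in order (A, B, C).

Step 1: fill(A) -> (A=4 B=0 C=11)
Step 2: empty(C) -> (A=4 B=0 C=0)
Step 3: pour(A -> B) -> (A=0 B=4 C=0)
Step 4: fill(C) -> (A=0 B=4 C=11)

Answer: 0 4 11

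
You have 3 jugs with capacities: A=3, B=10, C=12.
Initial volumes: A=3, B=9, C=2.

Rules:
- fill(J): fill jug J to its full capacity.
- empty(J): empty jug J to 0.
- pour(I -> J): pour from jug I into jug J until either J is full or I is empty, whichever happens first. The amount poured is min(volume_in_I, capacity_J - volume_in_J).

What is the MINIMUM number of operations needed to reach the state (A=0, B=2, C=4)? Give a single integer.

Answer: 7

Derivation:
BFS from (A=3, B=9, C=2). One shortest path:
  1. pour(A -> B) -> (A=2 B=10 C=2)
  2. empty(B) -> (A=2 B=0 C=2)
  3. pour(C -> B) -> (A=2 B=2 C=0)
  4. fill(C) -> (A=2 B=2 C=12)
  5. pour(C -> B) -> (A=2 B=10 C=4)
  6. empty(B) -> (A=2 B=0 C=4)
  7. pour(A -> B) -> (A=0 B=2 C=4)
Reached target in 7 moves.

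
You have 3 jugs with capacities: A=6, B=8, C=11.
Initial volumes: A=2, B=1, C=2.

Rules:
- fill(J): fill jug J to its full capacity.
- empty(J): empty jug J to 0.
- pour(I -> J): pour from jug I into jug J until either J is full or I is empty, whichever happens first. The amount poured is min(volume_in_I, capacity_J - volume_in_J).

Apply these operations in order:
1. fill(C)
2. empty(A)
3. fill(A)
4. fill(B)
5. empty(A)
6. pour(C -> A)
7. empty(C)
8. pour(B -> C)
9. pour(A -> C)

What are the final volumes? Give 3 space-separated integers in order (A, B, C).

Answer: 3 0 11

Derivation:
Step 1: fill(C) -> (A=2 B=1 C=11)
Step 2: empty(A) -> (A=0 B=1 C=11)
Step 3: fill(A) -> (A=6 B=1 C=11)
Step 4: fill(B) -> (A=6 B=8 C=11)
Step 5: empty(A) -> (A=0 B=8 C=11)
Step 6: pour(C -> A) -> (A=6 B=8 C=5)
Step 7: empty(C) -> (A=6 B=8 C=0)
Step 8: pour(B -> C) -> (A=6 B=0 C=8)
Step 9: pour(A -> C) -> (A=3 B=0 C=11)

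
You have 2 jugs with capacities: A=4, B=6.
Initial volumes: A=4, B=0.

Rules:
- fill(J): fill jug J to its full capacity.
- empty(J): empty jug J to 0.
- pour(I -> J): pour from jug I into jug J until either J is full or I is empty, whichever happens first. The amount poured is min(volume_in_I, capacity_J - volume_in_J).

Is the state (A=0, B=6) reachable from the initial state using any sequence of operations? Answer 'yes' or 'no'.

BFS from (A=4, B=0):
  1. empty(A) -> (A=0 B=0)
  2. fill(B) -> (A=0 B=6)
Target reached → yes.

Answer: yes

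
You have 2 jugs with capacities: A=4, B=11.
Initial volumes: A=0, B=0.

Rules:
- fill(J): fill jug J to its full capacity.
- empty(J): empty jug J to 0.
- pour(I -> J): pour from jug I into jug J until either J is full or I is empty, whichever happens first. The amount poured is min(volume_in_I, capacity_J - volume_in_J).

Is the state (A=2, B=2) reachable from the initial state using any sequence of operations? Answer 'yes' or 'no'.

BFS explored all 30 reachable states.
Reachable set includes: (0,0), (0,1), (0,2), (0,3), (0,4), (0,5), (0,6), (0,7), (0,8), (0,9), (0,10), (0,11) ...
Target (A=2, B=2) not in reachable set → no.

Answer: no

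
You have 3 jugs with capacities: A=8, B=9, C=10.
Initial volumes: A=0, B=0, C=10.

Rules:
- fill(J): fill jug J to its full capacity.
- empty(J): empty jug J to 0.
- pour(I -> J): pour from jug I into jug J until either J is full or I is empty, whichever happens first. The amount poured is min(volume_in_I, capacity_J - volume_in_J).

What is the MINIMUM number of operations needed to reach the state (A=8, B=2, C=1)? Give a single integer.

BFS from (A=0, B=0, C=10). One shortest path:
  1. fill(B) -> (A=0 B=9 C=10)
  2. pour(B -> A) -> (A=8 B=1 C=10)
  3. empty(A) -> (A=0 B=1 C=10)
  4. pour(B -> A) -> (A=1 B=0 C=10)
  5. pour(C -> B) -> (A=1 B=9 C=1)
  6. pour(B -> A) -> (A=8 B=2 C=1)
Reached target in 6 moves.

Answer: 6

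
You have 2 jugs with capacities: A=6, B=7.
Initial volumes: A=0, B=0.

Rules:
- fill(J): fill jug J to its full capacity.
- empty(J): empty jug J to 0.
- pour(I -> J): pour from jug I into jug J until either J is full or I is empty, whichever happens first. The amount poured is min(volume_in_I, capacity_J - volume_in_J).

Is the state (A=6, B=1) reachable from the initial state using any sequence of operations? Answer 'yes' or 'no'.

Answer: yes

Derivation:
BFS from (A=0, B=0):
  1. fill(B) -> (A=0 B=7)
  2. pour(B -> A) -> (A=6 B=1)
Target reached → yes.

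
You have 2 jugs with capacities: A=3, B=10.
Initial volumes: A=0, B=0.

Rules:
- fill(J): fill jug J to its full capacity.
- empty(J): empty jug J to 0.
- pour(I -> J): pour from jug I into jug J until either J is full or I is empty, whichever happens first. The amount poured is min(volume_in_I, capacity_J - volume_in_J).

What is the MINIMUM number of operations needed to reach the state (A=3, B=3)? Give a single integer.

Answer: 3

Derivation:
BFS from (A=0, B=0). One shortest path:
  1. fill(A) -> (A=3 B=0)
  2. pour(A -> B) -> (A=0 B=3)
  3. fill(A) -> (A=3 B=3)
Reached target in 3 moves.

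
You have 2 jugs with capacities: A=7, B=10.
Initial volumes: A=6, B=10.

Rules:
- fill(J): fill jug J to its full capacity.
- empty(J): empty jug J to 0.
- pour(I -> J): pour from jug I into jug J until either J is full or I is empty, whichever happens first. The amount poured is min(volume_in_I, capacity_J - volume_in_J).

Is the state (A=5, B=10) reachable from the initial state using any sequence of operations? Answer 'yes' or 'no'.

BFS from (A=6, B=10):
  1. pour(B -> A) -> (A=7 B=9)
  2. empty(A) -> (A=0 B=9)
  3. pour(B -> A) -> (A=7 B=2)
  4. empty(A) -> (A=0 B=2)
  5. pour(B -> A) -> (A=2 B=0)
  6. fill(B) -> (A=2 B=10)
  7. pour(B -> A) -> (A=7 B=5)
  8. empty(A) -> (A=0 B=5)
  9. pour(B -> A) -> (A=5 B=0)
  10. fill(B) -> (A=5 B=10)
Target reached → yes.

Answer: yes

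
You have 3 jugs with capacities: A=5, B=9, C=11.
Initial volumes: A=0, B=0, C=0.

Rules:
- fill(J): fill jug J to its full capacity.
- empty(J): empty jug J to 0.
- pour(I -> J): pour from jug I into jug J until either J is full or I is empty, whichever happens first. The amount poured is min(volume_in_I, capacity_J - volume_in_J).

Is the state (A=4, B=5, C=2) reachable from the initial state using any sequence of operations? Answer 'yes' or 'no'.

BFS explored all 400 reachable states.
Reachable set includes: (0,0,0), (0,0,1), (0,0,2), (0,0,3), (0,0,4), (0,0,5), (0,0,6), (0,0,7), (0,0,8), (0,0,9), (0,0,10), (0,0,11) ...
Target (A=4, B=5, C=2) not in reachable set → no.

Answer: no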